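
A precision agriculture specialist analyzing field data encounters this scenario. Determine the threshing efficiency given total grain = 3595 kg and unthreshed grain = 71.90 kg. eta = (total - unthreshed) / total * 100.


eta = (total - unthreshed) / total * 100
    = (3595 - 71.90) / 3595 * 100
    = 3523.10 / 3595 * 100
    = 98%


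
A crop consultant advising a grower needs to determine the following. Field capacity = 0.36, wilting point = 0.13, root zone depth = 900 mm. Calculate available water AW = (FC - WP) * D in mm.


AW = (FC - WP) * D
   = (0.36 - 0.13) * 900
   = 0.23 * 900
   = 207 mm


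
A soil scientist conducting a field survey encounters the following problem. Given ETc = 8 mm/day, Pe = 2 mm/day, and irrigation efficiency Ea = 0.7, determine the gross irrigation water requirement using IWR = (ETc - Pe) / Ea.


IWR = (ETc - Pe) / Ea
    = (8 - 2) / 0.7
    = 6 / 0.7
    = 8.57 mm/day


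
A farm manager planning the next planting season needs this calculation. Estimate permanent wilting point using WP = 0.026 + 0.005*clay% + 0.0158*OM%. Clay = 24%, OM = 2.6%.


WP = 0.026 + 0.005*24 + 0.0158*2.6
   = 0.026 + 0.1200 + 0.0411
   = 0.1871


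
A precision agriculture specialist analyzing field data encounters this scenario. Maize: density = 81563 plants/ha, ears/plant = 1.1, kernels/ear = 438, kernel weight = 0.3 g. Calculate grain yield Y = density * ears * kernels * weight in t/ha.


Y = density * ears * kernels * kw
  = 81563 * 1.1 * 438 * 0.3 g/ha
  = 11789116.02 g/ha
  = 11789.12 kg/ha = 11.79 t/ha


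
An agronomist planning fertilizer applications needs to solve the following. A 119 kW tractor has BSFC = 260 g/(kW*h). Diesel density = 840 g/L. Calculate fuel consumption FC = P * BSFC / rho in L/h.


FC = P * BSFC / rho_fuel
   = 119 * 260 / 840
   = 30940 / 840
   = 36.83 L/h


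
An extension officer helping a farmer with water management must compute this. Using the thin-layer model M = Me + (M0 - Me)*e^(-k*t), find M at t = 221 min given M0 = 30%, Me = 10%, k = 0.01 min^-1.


M = Me + (M0 - Me) * e^(-k*t)
  = 10 + (30 - 10) * e^(-0.01*221)
  = 10 + 20 * e^(-2.210)
  = 10 + 20 * 0.10970
  = 10 + 2.1940
  = 12.19%


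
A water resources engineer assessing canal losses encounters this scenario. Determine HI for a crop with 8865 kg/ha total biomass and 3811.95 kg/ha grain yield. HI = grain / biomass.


HI = grain_yield / biomass
   = 3811.95 / 8865
   = 0.43


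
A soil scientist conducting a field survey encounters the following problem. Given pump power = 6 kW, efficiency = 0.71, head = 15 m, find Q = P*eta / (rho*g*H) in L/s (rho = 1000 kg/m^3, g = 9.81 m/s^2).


Q = (P * 1000 * eta) / (rho * g * H)
  = (6 * 1000 * 0.71) / (1000 * 9.81 * 15)
  = 4260 / 147150
  = 0.02895 m^3/s = 28.95 L/s


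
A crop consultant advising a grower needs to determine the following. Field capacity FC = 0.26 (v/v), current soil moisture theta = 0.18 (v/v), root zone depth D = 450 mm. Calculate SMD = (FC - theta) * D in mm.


SMD = (FC - theta) * D
    = (0.26 - 0.18) * 450
    = 0.080 * 450
    = 36 mm


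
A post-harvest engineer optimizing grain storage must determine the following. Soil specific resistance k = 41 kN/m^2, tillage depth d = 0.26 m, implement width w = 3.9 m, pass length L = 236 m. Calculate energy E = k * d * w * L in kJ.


E = k * d * w * L
  = 41 * 0.26 * 3.9 * 236
  = 9811.46 kJ


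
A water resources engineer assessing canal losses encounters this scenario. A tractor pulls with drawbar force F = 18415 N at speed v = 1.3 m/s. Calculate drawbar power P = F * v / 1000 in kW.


P = F * v / 1000
  = 18415 * 1.3 / 1000
  = 23939.50 / 1000
  = 23.94 kW


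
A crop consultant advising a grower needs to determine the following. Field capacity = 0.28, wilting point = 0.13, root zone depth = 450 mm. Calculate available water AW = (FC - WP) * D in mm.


AW = (FC - WP) * D
   = (0.28 - 0.13) * 450
   = 0.15 * 450
   = 67.50 mm


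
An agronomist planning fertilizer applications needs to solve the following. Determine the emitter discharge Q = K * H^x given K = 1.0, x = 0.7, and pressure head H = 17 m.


Q = K * H^x
  = 1.0 * 17^0.7
  = 1.0 * 7.2663
  = 7.27 L/h


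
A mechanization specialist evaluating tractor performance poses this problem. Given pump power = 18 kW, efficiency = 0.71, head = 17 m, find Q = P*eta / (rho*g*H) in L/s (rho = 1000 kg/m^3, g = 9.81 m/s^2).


Q = (P * 1000 * eta) / (rho * g * H)
  = (18 * 1000 * 0.71) / (1000 * 9.81 * 17)
  = 12780 / 166770
  = 0.07663 m^3/s = 76.63 L/s


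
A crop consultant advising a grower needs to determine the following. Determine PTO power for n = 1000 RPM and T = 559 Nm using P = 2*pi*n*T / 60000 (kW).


P = 2*pi*n*T / 60000
  = 2*pi * 1000 * 559 / 60000
  = 3512300.59 / 60000
  = 58.54 kW


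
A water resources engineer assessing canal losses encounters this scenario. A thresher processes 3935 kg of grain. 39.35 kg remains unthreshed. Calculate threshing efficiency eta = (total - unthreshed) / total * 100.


eta = (total - unthreshed) / total * 100
    = (3935 - 39.35) / 3935 * 100
    = 3895.65 / 3935 * 100
    = 99%


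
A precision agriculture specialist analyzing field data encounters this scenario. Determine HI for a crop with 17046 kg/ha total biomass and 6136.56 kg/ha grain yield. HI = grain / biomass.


HI = grain_yield / biomass
   = 6136.56 / 17046
   = 0.36


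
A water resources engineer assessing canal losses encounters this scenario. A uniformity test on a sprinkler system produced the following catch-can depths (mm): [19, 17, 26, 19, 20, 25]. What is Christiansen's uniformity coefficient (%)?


xbar = 126 / 6 = 21
sum|xi - xbar| = 18
CU = 100 * (1 - 18 / (6 * 21))
   = 100 * (1 - 0.1429)
   = 85.71%


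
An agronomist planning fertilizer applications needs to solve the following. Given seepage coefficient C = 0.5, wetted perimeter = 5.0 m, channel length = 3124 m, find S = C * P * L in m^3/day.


S = C * P * L
  = 0.5 * 5.0 * 3124
  = 7810 m^3/day


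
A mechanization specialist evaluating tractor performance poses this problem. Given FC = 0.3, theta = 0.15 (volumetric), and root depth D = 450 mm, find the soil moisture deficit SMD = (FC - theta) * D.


SMD = (FC - theta) * D
    = (0.3 - 0.15) * 450
    = 0.150 * 450
    = 67.50 mm


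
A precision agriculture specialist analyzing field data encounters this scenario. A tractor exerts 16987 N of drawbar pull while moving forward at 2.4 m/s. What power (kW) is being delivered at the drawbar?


P = F * v / 1000
  = 16987 * 2.4 / 1000
  = 40768.80 / 1000
  = 40.77 kW


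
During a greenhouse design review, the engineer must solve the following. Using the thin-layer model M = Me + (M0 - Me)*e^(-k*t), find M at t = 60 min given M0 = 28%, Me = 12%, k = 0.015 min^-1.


M = Me + (M0 - Me) * e^(-k*t)
  = 12 + (28 - 12) * e^(-0.015*60)
  = 12 + 16 * e^(-0.900)
  = 12 + 16 * 0.40657
  = 12 + 6.5051
  = 18.51%


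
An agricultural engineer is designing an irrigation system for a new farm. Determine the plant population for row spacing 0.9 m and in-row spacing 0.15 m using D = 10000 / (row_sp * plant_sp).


D = 10000 / (row_sp * plant_sp)
  = 10000 / (0.9 * 0.15)
  = 10000 / 0.1350
  = 74074.07 plants/ha


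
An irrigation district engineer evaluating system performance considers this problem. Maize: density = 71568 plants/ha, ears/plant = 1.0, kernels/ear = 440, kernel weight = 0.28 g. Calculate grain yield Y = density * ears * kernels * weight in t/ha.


Y = density * ears * kernels * kw
  = 71568 * 1.0 * 440 * 0.28 g/ha
  = 8817177.60 g/ha
  = 8817.18 kg/ha = 8.82 t/ha


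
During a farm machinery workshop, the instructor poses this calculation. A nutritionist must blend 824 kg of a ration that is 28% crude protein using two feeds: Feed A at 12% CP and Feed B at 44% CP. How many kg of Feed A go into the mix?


parts_A = CP_b - target = 44 - 28 = 16
parts_B = target - CP_a = 28 - 12 = 16
total_parts = 16 + 16 = 32
Feed A = 824 * 16 / 32 = 412 kg
Feed B = 824 * 16 / 32 = 412 kg


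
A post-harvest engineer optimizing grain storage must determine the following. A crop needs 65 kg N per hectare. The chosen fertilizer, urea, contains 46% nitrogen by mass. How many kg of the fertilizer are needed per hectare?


Rate = N_required / (N_content / 100)
     = 65 / (46 / 100)
     = 65 / 0.46
     = 141.30 kg/ha


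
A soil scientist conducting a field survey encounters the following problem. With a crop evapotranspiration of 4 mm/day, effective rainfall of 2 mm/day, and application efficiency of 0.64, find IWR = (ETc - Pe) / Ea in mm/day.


IWR = (ETc - Pe) / Ea
    = (4 - 2) / 0.64
    = 2 / 0.64
    = 3.13 mm/day


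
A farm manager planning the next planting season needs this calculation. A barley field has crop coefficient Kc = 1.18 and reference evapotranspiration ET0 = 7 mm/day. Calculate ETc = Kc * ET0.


ETc = Kc * ET0
    = 1.18 * 7
    = 8.26 mm/day


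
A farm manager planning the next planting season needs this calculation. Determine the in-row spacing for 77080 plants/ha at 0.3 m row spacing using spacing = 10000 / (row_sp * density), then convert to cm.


spacing = 10000 / (row_sp * density)
        = 10000 / (0.3 * 77080)
        = 10000 / 23124
        = 0.43245 m = 43.25 cm


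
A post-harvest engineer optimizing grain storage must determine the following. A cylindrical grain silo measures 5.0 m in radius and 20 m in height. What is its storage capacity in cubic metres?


V = pi * r^2 * h
  = pi * 5.0^2 * 20
  = pi * 25 * 20
  = 1570.80 m^3


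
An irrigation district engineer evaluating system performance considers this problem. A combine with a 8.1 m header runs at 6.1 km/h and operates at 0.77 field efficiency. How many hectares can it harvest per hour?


C = w * v * eta_f / 10
  = 8.1 * 6.1 * 0.77 / 10
  = 38.05 / 10
  = 3.80 ha/h


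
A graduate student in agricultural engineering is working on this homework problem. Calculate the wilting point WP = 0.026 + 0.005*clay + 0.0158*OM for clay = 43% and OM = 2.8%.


WP = 0.026 + 0.005*43 + 0.0158*2.8
   = 0.026 + 0.2150 + 0.0442
   = 0.2852


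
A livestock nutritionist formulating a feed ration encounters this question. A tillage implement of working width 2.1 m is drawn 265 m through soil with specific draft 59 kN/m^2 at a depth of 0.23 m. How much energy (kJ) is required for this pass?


E = k * d * w * L
  = 59 * 0.23 * 2.1 * 265
  = 7551.71 kJ


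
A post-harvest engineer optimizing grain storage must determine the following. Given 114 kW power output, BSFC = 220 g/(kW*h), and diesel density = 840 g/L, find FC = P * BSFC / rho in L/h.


FC = P * BSFC / rho_fuel
   = 114 * 220 / 840
   = 25080 / 840
   = 29.86 L/h


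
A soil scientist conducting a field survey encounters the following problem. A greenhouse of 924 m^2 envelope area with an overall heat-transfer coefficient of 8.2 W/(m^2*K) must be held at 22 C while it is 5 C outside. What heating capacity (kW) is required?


dT = 22 - (5) = 17 K
Q = U * A * dT
  = 8.2 * 924 * 17
  = 128805.60 W = 128.81 kW


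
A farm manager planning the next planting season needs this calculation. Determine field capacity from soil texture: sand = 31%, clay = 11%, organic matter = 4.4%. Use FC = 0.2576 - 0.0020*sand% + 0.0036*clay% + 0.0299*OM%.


FC = 0.2576 - 0.0020*31 + 0.0036*11 + 0.0299*4.4
   = 0.2576 - 0.0620 + 0.0396 + 0.1316
   = 0.3668


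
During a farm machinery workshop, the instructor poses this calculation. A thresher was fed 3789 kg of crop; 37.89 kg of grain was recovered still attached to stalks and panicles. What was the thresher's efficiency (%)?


eta = (total - unthreshed) / total * 100
    = (3789 - 37.89) / 3789 * 100
    = 3751.11 / 3789 * 100
    = 99%


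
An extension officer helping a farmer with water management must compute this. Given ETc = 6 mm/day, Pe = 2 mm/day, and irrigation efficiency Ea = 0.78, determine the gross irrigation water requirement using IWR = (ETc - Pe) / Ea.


IWR = (ETc - Pe) / Ea
    = (6 - 2) / 0.78
    = 4 / 0.78
    = 5.13 mm/day


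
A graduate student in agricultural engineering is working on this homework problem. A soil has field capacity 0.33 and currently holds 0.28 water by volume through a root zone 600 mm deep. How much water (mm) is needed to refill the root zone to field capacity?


SMD = (FC - theta) * D
    = (0.33 - 0.28) * 600
    = 0.050 * 600
    = 30 mm


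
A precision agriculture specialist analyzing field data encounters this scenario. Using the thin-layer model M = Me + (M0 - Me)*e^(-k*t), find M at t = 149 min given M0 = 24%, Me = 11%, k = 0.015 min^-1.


M = Me + (M0 - Me) * e^(-k*t)
  = 11 + (24 - 11) * e^(-0.015*149)
  = 11 + 13 * e^(-2.235)
  = 11 + 13 * 0.10699
  = 11 + 1.3909
  = 12.39%


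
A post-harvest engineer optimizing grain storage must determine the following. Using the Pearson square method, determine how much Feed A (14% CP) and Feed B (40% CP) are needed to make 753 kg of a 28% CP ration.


parts_A = CP_b - target = 40 - 28 = 12
parts_B = target - CP_a = 28 - 14 = 14
total_parts = 12 + 14 = 26
Feed A = 753 * 12 / 26 = 347.54 kg
Feed B = 753 * 14 / 26 = 405.46 kg

347.54 kg


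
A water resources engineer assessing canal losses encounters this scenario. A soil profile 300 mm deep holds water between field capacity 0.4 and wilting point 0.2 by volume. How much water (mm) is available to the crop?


AW = (FC - WP) * D
   = (0.4 - 0.2) * 300
   = 0.20 * 300
   = 60 mm


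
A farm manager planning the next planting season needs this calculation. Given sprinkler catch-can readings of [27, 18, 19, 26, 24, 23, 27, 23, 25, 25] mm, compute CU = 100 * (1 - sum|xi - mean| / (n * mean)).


xbar = 237 / 10 = 23.700
sum|xi - xbar| = 23.600
CU = 100 * (1 - 23.600 / (10 * 23.700))
   = 100 * (1 - 0.0996)
   = 90.04%


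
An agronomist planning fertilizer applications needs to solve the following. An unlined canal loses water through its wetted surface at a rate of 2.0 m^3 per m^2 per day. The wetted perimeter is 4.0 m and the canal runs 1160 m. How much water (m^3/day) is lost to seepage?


S = C * P * L
  = 2.0 * 4.0 * 1160
  = 9280 m^3/day


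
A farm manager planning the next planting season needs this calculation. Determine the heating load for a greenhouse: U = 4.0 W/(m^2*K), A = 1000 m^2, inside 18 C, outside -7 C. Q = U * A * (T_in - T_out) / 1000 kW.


dT = 18 - (-7) = 25 K
Q = U * A * dT
  = 4.0 * 1000 * 25
  = 100000 W = 100 kW


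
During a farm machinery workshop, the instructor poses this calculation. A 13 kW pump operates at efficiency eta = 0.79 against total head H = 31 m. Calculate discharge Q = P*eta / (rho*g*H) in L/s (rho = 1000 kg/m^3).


Q = (P * 1000 * eta) / (rho * g * H)
  = (13 * 1000 * 0.79) / (1000 * 9.81 * 31)
  = 10270 / 304110
  = 0.03377 m^3/s = 33.77 L/s


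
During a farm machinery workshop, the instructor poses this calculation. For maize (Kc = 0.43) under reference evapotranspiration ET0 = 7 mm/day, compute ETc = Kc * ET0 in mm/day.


ETc = Kc * ET0
    = 0.43 * 7
    = 3.01 mm/day


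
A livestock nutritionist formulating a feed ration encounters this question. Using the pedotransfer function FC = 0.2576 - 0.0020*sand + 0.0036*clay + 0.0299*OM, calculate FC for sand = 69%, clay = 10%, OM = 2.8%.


FC = 0.2576 - 0.0020*69 + 0.0036*10 + 0.0299*2.8
   = 0.2576 - 0.1380 + 0.0360 + 0.0837
   = 0.2393


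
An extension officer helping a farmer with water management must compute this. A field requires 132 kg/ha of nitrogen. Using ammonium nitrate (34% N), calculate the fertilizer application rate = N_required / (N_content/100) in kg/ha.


Rate = N_required / (N_content / 100)
     = 132 / (34 / 100)
     = 132 / 0.34
     = 388.24 kg/ha


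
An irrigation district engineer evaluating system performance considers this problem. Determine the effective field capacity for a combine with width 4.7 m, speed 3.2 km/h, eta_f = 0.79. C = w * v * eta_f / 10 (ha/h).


C = w * v * eta_f / 10
  = 4.7 * 3.2 * 0.79 / 10
  = 11.88 / 10
  = 1.19 ha/h


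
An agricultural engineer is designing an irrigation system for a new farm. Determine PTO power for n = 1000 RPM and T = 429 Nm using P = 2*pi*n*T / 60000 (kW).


P = 2*pi*n*T / 60000
  = 2*pi * 1000 * 429 / 60000
  = 2695486.50 / 60000
  = 44.92 kW


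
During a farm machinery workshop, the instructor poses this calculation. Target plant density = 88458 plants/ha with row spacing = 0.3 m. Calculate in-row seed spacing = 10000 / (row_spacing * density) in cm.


spacing = 10000 / (row_sp * density)
        = 10000 / (0.3 * 88458)
        = 10000 / 26537.40
        = 0.37683 m = 37.68 cm


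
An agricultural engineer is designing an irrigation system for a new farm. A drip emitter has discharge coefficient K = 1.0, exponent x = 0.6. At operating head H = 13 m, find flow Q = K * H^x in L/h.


Q = K * H^x
  = 1.0 * 13^0.6
  = 1.0 * 4.6598
  = 4.66 L/h


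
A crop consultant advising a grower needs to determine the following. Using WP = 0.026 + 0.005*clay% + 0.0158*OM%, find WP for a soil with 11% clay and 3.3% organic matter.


WP = 0.026 + 0.005*11 + 0.0158*3.3
   = 0.026 + 0.0550 + 0.0521
   = 0.1331


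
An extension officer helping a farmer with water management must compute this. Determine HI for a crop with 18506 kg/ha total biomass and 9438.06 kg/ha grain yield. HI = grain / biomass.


HI = grain_yield / biomass
   = 9438.06 / 18506
   = 0.51


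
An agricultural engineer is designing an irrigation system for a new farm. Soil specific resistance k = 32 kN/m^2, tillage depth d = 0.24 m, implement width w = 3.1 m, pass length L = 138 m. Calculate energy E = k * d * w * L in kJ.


E = k * d * w * L
  = 32 * 0.24 * 3.1 * 138
  = 3285.50 kJ


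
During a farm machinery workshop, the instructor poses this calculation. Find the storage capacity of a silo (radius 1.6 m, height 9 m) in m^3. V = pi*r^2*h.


V = pi * r^2 * h
  = pi * 1.6^2 * 9
  = pi * 2.56 * 9
  = 72.38 m^3


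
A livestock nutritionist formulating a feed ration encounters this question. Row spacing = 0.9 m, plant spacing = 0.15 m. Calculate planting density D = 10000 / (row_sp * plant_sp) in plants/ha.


D = 10000 / (row_sp * plant_sp)
  = 10000 / (0.9 * 0.15)
  = 10000 / 0.1350
  = 74074.07 plants/ha


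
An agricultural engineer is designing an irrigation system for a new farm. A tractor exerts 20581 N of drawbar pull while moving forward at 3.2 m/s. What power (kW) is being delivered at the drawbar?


P = F * v / 1000
  = 20581 * 3.2 / 1000
  = 65859.20 / 1000
  = 65.86 kW


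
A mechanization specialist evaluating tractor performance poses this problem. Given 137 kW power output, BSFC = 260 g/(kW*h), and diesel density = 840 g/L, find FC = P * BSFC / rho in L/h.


FC = P * BSFC / rho_fuel
   = 137 * 260 / 840
   = 35620 / 840
   = 42.40 L/h


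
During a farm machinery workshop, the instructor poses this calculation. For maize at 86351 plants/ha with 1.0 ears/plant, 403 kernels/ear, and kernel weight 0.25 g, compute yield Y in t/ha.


Y = density * ears * kernels * kw
  = 86351 * 1.0 * 403 * 0.25 g/ha
  = 8699863.25 g/ha
  = 8699.86 kg/ha = 8.70 t/ha


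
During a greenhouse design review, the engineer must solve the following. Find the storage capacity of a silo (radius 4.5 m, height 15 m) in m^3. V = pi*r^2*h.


V = pi * r^2 * h
  = pi * 4.5^2 * 15
  = pi * 20.25 * 15
  = 954.26 m^3


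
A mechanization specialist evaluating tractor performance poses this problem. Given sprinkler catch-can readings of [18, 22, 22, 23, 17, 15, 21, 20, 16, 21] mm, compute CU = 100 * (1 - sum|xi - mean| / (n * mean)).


xbar = 195 / 10 = 19.500
sum|xi - xbar| = 24
CU = 100 * (1 - 24 / (10 * 19.500))
   = 100 * (1 - 0.1231)
   = 87.69%


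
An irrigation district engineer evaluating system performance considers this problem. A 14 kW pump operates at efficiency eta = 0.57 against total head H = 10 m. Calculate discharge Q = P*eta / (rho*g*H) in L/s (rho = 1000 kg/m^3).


Q = (P * 1000 * eta) / (rho * g * H)
  = (14 * 1000 * 0.57) / (1000 * 9.81 * 10)
  = 7980 / 98100
  = 0.08135 m^3/s = 81.35 L/s


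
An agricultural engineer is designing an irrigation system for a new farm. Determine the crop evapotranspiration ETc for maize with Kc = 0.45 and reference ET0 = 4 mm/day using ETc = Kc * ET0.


ETc = Kc * ET0
    = 0.45 * 4
    = 1.80 mm/day


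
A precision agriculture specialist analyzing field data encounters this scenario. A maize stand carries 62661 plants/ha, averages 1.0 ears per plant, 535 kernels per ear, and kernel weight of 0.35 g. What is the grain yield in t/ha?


Y = density * ears * kernels * kw
  = 62661 * 1.0 * 535 * 0.35 g/ha
  = 11733272.25 g/ha
  = 11733.27 kg/ha = 11.73 t/ha


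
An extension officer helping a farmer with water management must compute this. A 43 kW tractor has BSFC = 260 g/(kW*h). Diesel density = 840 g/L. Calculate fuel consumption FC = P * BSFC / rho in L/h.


FC = P * BSFC / rho_fuel
   = 43 * 260 / 840
   = 11180 / 840
   = 13.31 L/h


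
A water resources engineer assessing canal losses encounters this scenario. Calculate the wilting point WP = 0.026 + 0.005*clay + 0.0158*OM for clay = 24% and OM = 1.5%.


WP = 0.026 + 0.005*24 + 0.0158*1.5
   = 0.026 + 0.1200 + 0.0237
   = 0.1697


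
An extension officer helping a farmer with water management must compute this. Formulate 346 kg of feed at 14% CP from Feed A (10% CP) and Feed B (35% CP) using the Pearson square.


parts_A = CP_b - target = 35 - 14 = 21
parts_B = target - CP_a = 14 - 10 = 4
total_parts = 21 + 4 = 25
Feed A = 346 * 21 / 25 = 290.64 kg
Feed B = 346 * 4 / 25 = 55.36 kg

290.64 kg


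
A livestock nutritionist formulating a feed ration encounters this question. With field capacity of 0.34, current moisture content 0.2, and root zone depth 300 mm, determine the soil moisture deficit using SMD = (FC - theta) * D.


SMD = (FC - theta) * D
    = (0.34 - 0.2) * 300
    = 0.140 * 300
    = 42 mm


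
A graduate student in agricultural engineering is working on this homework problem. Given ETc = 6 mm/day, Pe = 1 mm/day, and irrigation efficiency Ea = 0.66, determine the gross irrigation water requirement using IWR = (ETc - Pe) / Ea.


IWR = (ETc - Pe) / Ea
    = (6 - 1) / 0.66
    = 5 / 0.66
    = 7.58 mm/day


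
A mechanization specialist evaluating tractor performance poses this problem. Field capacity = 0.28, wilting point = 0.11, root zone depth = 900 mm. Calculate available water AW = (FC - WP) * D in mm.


AW = (FC - WP) * D
   = (0.28 - 0.11) * 900
   = 0.17 * 900
   = 153 mm


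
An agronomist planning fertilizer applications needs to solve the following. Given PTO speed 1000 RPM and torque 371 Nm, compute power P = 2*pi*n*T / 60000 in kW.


P = 2*pi*n*T / 60000
  = 2*pi * 1000 * 371 / 60000
  = 2331061.75 / 60000
  = 38.85 kW


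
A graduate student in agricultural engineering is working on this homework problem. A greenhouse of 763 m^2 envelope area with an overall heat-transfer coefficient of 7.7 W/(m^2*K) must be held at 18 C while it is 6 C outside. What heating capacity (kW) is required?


dT = 18 - (6) = 12 K
Q = U * A * dT
  = 7.7 * 763 * 12
  = 70501.20 W = 70.50 kW


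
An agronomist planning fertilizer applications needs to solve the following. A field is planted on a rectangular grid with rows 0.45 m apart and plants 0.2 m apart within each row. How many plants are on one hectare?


D = 10000 / (row_sp * plant_sp)
  = 10000 / (0.45 * 0.2)
  = 10000 / 0.0900
  = 111111.11 plants/ha


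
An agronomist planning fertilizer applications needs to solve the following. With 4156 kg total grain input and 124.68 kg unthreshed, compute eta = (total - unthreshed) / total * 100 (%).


eta = (total - unthreshed) / total * 100
    = (4156 - 124.68) / 4156 * 100
    = 4031.32 / 4156 * 100
    = 97%


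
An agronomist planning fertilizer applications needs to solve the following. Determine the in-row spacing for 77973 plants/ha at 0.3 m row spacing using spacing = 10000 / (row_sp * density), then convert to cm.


spacing = 10000 / (row_sp * density)
        = 10000 / (0.3 * 77973)
        = 10000 / 23391.90
        = 0.42750 m = 42.75 cm


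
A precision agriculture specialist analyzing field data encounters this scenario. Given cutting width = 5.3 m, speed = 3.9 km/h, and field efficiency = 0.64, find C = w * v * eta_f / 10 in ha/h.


C = w * v * eta_f / 10
  = 5.3 * 3.9 * 0.64 / 10
  = 13.23 / 10
  = 1.32 ha/h


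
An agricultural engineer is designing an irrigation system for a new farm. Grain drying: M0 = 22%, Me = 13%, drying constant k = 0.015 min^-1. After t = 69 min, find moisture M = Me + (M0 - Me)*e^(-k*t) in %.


M = Me + (M0 - Me) * e^(-k*t)
  = 13 + (22 - 13) * e^(-0.015*69)
  = 13 + 9 * e^(-1.035)
  = 13 + 9 * 0.35523
  = 13 + 3.1970
  = 16.20%


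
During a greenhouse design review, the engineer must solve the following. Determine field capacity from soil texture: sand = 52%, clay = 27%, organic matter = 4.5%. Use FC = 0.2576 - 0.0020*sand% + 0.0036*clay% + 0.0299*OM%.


FC = 0.2576 - 0.0020*52 + 0.0036*27 + 0.0299*4.5
   = 0.2576 - 0.1040 + 0.0972 + 0.1346
   = 0.3854


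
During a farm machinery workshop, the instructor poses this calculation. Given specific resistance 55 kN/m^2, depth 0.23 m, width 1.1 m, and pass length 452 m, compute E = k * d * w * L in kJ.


E = k * d * w * L
  = 55 * 0.23 * 1.1 * 452
  = 6289.58 kJ


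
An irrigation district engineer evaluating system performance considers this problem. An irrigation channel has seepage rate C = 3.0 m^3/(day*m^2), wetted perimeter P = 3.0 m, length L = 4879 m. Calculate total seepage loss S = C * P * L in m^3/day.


S = C * P * L
  = 3.0 * 3.0 * 4879
  = 43911 m^3/day


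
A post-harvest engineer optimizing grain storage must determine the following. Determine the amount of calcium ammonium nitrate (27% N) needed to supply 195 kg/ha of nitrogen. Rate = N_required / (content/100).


Rate = N_required / (N_content / 100)
     = 195 / (27 / 100)
     = 195 / 0.27
     = 722.22 kg/ha


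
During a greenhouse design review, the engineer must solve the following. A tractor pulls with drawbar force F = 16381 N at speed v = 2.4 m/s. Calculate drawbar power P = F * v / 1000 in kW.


P = F * v / 1000
  = 16381 * 2.4 / 1000
  = 39314.40 / 1000
  = 39.31 kW


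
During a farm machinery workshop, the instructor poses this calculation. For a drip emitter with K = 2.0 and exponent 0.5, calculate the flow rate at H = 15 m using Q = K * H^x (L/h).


Q = K * H^x
  = 2.0 * 15^0.5
  = 2.0 * 3.8730
  = 7.75 L/h


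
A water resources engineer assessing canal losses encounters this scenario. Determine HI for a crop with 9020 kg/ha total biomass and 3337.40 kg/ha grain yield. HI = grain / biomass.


HI = grain_yield / biomass
   = 3337.40 / 9020
   = 0.37


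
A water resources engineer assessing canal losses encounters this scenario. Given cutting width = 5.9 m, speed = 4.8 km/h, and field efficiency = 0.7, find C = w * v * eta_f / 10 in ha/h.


C = w * v * eta_f / 10
  = 5.9 * 4.8 * 0.7 / 10
  = 19.82 / 10
  = 1.98 ha/h


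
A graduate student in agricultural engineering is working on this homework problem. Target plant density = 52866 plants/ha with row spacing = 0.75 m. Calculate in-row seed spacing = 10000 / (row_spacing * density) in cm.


spacing = 10000 / (row_sp * density)
        = 10000 / (0.75 * 52866)
        = 10000 / 39649.50
        = 0.25221 m = 25.22 cm


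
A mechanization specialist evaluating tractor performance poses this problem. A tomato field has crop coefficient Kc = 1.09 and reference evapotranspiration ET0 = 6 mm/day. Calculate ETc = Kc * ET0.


ETc = Kc * ET0
    = 1.09 * 6
    = 6.54 mm/day


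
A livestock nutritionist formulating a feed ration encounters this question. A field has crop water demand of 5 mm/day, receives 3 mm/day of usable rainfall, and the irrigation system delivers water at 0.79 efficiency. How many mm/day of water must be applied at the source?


IWR = (ETc - Pe) / Ea
    = (5 - 3) / 0.79
    = 2 / 0.79
    = 2.53 mm/day


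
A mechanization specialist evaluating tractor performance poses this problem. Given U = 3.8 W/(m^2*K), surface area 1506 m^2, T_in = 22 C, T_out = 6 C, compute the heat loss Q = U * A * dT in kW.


dT = 22 - (6) = 16 K
Q = U * A * dT
  = 3.8 * 1506 * 16
  = 91564.80 W = 91.56 kW


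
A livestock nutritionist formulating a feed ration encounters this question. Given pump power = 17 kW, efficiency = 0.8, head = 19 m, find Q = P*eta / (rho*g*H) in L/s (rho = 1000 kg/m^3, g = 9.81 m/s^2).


Q = (P * 1000 * eta) / (rho * g * H)
  = (17 * 1000 * 0.8) / (1000 * 9.81 * 19)
  = 13600 / 186390
  = 0.07297 m^3/s = 72.97 L/s


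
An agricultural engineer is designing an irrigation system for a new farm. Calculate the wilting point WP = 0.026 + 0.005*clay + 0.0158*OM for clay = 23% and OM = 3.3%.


WP = 0.026 + 0.005*23 + 0.0158*3.3
   = 0.026 + 0.1150 + 0.0521
   = 0.1931


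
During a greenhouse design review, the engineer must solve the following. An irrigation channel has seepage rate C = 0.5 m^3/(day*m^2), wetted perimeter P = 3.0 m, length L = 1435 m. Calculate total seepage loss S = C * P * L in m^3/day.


S = C * P * L
  = 0.5 * 3.0 * 1435
  = 2152.50 m^3/day


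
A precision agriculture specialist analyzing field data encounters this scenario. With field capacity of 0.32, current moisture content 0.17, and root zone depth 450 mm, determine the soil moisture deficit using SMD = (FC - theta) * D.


SMD = (FC - theta) * D
    = (0.32 - 0.17) * 450
    = 0.150 * 450
    = 67.50 mm


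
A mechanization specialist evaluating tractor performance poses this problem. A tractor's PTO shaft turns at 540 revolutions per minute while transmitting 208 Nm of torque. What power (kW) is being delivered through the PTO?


P = 2*pi*n*T / 60000
  = 2*pi * 540 * 208 / 60000
  = 705727.37 / 60000
  = 11.76 kW


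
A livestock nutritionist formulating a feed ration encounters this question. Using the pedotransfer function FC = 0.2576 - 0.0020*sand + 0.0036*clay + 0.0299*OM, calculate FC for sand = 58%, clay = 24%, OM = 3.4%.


FC = 0.2576 - 0.0020*58 + 0.0036*24 + 0.0299*3.4
   = 0.2576 - 0.1160 + 0.0864 + 0.1017
   = 0.3297


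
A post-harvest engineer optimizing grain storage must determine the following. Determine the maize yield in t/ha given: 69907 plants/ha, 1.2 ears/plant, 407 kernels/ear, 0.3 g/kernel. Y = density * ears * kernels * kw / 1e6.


Y = density * ears * kernels * kw
  = 69907 * 1.2 * 407 * 0.3 g/ha
  = 10242773.64 g/ha
  = 10242.77 kg/ha = 10.24 t/ha


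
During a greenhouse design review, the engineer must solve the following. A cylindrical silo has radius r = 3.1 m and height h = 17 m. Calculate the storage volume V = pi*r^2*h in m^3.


V = pi * r^2 * h
  = pi * 3.1^2 * 17
  = pi * 9.61 * 17
  = 513.24 m^3


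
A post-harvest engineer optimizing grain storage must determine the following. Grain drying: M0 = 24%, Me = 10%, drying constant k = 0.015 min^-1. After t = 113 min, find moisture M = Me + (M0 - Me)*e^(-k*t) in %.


M = Me + (M0 - Me) * e^(-k*t)
  = 10 + (24 - 10) * e^(-0.015*113)
  = 10 + 14 * e^(-1.695)
  = 10 + 14 * 0.18360
  = 10 + 2.5704
  = 12.57%


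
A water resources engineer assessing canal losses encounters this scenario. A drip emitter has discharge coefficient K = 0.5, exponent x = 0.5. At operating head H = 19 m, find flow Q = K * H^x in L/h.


Q = K * H^x
  = 0.5 * 19^0.5
  = 0.5 * 4.3589
  = 2.18 L/h


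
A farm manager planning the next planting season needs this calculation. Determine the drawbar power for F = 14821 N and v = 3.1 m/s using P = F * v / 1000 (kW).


P = F * v / 1000
  = 14821 * 3.1 / 1000
  = 45945.10 / 1000
  = 45.95 kW


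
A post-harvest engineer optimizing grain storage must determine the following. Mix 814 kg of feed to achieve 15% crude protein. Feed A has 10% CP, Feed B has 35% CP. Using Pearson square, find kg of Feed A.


parts_A = CP_b - target = 35 - 15 = 20
parts_B = target - CP_a = 15 - 10 = 5
total_parts = 20 + 5 = 25
Feed A = 814 * 20 / 25 = 651.20 kg
Feed B = 814 * 5 / 25 = 162.80 kg

651.20 kg


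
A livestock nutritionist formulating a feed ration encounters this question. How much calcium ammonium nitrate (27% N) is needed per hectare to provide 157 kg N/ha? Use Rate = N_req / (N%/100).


Rate = N_required / (N_content / 100)
     = 157 / (27 / 100)
     = 157 / 0.27
     = 581.48 kg/ha


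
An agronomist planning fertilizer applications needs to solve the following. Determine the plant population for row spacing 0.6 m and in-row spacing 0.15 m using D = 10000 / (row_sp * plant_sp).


D = 10000 / (row_sp * plant_sp)
  = 10000 / (0.6 * 0.15)
  = 10000 / 0.0900
  = 111111.11 plants/ha


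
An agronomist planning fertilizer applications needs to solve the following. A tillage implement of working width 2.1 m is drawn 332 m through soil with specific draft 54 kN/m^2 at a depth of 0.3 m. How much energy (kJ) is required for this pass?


E = k * d * w * L
  = 54 * 0.3 * 2.1 * 332
  = 11294.64 kJ


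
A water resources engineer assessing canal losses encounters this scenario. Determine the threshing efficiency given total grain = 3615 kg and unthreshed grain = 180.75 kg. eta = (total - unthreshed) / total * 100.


eta = (total - unthreshed) / total * 100
    = (3615 - 180.75) / 3615 * 100
    = 3434.25 / 3615 * 100
    = 95%


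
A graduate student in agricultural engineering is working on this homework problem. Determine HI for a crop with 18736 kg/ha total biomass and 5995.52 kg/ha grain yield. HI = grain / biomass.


HI = grain_yield / biomass
   = 5995.52 / 18736
   = 0.32


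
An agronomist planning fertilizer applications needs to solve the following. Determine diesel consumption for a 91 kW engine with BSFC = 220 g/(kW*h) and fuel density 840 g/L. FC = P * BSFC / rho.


FC = P * BSFC / rho_fuel
   = 91 * 220 / 840
   = 20020 / 840
   = 23.83 L/h


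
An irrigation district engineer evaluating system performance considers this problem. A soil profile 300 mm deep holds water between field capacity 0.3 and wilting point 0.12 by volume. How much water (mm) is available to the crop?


AW = (FC - WP) * D
   = (0.3 - 0.12) * 300
   = 0.18 * 300
   = 54 mm


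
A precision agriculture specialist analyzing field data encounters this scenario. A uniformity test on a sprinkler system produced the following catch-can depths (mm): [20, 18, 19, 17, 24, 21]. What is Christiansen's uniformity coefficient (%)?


xbar = 119 / 6 = 19.833
sum|xi - xbar| = 11
CU = 100 * (1 - 11 / (6 * 19.833))
   = 100 * (1 - 0.0924)
   = 90.76%


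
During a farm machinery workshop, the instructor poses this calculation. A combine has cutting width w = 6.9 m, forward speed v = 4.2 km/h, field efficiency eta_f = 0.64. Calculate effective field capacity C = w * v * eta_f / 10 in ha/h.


C = w * v * eta_f / 10
  = 6.9 * 4.2 * 0.64 / 10
  = 18.55 / 10
  = 1.85 ha/h


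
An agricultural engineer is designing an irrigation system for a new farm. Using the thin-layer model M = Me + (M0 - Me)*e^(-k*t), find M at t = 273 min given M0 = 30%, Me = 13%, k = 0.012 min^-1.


M = Me + (M0 - Me) * e^(-k*t)
  = 13 + (30 - 13) * e^(-0.012*273)
  = 13 + 17 * e^(-3.276)
  = 13 + 17 * 0.03778
  = 13 + 0.6422
  = 13.64%


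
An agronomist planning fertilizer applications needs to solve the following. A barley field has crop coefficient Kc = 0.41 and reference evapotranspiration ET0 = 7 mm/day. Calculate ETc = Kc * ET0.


ETc = Kc * ET0
    = 0.41 * 7
    = 2.87 mm/day


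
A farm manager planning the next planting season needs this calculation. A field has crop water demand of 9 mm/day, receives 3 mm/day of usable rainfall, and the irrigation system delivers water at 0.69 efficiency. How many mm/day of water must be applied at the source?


IWR = (ETc - Pe) / Ea
    = (9 - 3) / 0.69
    = 6 / 0.69
    = 8.70 mm/day


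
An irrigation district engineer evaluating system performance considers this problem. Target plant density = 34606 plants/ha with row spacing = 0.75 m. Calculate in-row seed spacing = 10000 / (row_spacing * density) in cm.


spacing = 10000 / (row_sp * density)
        = 10000 / (0.75 * 34606)
        = 10000 / 25954.50
        = 0.38529 m = 38.53 cm


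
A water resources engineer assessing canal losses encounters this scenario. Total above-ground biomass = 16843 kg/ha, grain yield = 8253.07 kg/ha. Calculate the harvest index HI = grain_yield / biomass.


HI = grain_yield / biomass
   = 8253.07 / 16843
   = 0.49


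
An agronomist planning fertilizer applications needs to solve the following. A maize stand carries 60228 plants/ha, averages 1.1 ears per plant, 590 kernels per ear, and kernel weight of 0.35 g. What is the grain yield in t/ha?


Y = density * ears * kernels * kw
  = 60228 * 1.1 * 590 * 0.35 g/ha
  = 13680790.20 g/ha
  = 13680.79 kg/ha = 13.68 t/ha


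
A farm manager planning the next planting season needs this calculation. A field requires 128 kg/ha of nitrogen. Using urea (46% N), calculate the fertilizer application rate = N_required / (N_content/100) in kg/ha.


Rate = N_required / (N_content / 100)
     = 128 / (46 / 100)
     = 128 / 0.46
     = 278.26 kg/ha


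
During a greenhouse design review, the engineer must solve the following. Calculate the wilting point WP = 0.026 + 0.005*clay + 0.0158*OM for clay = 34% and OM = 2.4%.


WP = 0.026 + 0.005*34 + 0.0158*2.4
   = 0.026 + 0.1700 + 0.0379
   = 0.2339


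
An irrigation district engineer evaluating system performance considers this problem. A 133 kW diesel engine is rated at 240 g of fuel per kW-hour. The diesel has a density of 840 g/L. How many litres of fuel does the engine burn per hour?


FC = P * BSFC / rho_fuel
   = 133 * 240 / 840
   = 31920 / 840
   = 38 L/h


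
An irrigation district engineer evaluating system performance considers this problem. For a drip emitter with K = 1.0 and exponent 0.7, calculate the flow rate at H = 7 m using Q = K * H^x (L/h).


Q = K * H^x
  = 1.0 * 7^0.7
  = 1.0 * 3.9045
  = 3.90 L/h


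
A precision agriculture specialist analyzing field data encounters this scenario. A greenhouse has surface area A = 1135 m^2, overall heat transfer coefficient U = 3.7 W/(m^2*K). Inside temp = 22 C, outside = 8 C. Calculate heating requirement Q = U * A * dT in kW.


dT = 22 - (8) = 14 K
Q = U * A * dT
  = 3.7 * 1135 * 14
  = 58793 W = 58.79 kW


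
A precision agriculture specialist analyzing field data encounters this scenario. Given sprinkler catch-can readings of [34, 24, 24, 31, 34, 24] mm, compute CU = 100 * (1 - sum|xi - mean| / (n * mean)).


xbar = 171 / 6 = 28.500
sum|xi - xbar| = 27
CU = 100 * (1 - 27 / (6 * 28.500))
   = 100 * (1 - 0.1579)
   = 84.21%


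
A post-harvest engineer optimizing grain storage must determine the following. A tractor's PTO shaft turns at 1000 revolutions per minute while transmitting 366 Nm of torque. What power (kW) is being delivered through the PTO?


P = 2*pi*n*T / 60000
  = 2*pi * 1000 * 366 / 60000
  = 2299645.82 / 60000
  = 38.33 kW


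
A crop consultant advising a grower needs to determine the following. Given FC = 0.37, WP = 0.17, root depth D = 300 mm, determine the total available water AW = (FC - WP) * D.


AW = (FC - WP) * D
   = (0.37 - 0.17) * 300
   = 0.20 * 300
   = 60 mm


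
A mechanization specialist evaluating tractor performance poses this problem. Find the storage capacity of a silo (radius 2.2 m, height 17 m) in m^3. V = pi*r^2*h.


V = pi * r^2 * h
  = pi * 2.2^2 * 17
  = pi * 4.84 * 17
  = 258.49 m^3


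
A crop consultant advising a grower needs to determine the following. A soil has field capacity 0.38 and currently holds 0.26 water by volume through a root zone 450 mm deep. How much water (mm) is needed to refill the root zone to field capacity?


SMD = (FC - theta) * D
    = (0.38 - 0.26) * 450
    = 0.120 * 450
    = 54 mm
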